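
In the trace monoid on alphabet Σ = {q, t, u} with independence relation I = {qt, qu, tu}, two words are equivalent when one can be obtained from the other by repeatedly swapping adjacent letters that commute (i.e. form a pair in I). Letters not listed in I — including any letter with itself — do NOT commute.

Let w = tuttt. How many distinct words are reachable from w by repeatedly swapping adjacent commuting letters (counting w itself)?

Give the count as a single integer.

5

piece 0:t — minimal
piece 1:u — minimal
piece 2:t rests on {0:t}
piece 3:t rests on {2:t}
piece 4:t rests on {3:t}
minimal pieces: {0:t, 1:u}
ways to finish when only these pieces remain (= sum over removing one remaining piece with nothing left below it):
  1 left: {1}→1  {4}→1
  2 left: {1,4}→2  {3,4}→1
  3 left: {1,3,4}→3  {2,3,4}→1
  placing 0:t first → 4 extensions
  placing 1:u first → 1 extensions
total linear extensions = 5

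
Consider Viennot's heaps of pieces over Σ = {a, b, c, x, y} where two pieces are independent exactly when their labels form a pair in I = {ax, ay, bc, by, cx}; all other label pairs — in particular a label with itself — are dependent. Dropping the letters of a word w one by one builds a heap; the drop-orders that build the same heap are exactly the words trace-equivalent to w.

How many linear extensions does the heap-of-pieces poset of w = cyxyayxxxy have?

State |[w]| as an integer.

piece 0:c — minimal
piece 1:y rests on {0:c}
piece 2:x rests on {1:y}
piece 3:y rests on {2:x}
piece 4:a rests on {0:c}
piece 5:y rests on {3:y}
piece 6:x rests on {5:y}
piece 7:x rests on {6:x}
piece 8:x rests on {7:x}
piece 9:y rests on {8:x}
minimal pieces: {0:c}
ways to finish when only these pieces remain (= sum over removing one remaining piece with nothing left below it):
  1 left: {4}→1  {9}→1
  2 left: {4,9}→2  {8,9}→1
  3 left: {4,8,9}→3  {7,8,9}→1
  4 left: {4,7,8,9}→4  {6,7,8,9}→1
  5 left: {4,6,7,8,9}→5  {5,6,7,8,9}→1
  6 left: {3,5,6,7,8,9}→1  {4,5,6,7,8,9}→6
  7 left: {2,3,5,6,7,8,9}→1  {3,4,5,6,7,8,9}→7
  8 left: {1,2,3,5,6,7,8,9}→1  {2,3,4,5,6,7,8,9}→8
  placing 0:c first → 9 extensions

9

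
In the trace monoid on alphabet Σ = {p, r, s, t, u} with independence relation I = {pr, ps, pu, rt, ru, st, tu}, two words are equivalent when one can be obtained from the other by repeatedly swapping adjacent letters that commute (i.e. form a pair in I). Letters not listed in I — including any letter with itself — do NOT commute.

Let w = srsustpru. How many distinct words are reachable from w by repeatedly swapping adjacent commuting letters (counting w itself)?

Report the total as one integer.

drop 0:s onto floor
drop 1:r onto {0:s}
drop 2:s onto {1:r}
drop 3:u onto {2:s}
drop 4:s onto {3:u}
drop 5:t onto floor
drop 6:p onto {5:t}
drop 7:r onto {4:s}
drop 8:u onto {4:s}
ground layer = {0:s, 5:t}
drop-orders for the pieces not yet dropped (sum over which currently-grounded one goes next):
  1 to go: {6} 1  {7} 1  {8} 1
  2 to go: {5,6} 1  {6,7} 2  {6,8} 2  {7,8} 2
  3 to go: {4,7,8} 2  {5,6,7} 3  {5,6,8} 3  {6,7,8} 6
  4 to go: {3,4,7,8} 2  {4,6,7,8} 8  {5,6,7,8} 12
  5 to go: {2,3,4,7,8} 2  {3,4,6,7,8} 10  {4,5,6,7,8} 20
  6 to go: {1,2,3,4,7,8} 2  {2,3,4,6,7,8} 12  {3,4,5,6,7,8} 30
  7 to go: {0,1,2,3,4,7,8} 2  {1,2,3,4,6,7,8} 14  {2,3,4,5,6,7,8} 42
  if 0:s drops first: 56 orders
  if 5:t drops first: 16 orders
heap linearizations: 72

72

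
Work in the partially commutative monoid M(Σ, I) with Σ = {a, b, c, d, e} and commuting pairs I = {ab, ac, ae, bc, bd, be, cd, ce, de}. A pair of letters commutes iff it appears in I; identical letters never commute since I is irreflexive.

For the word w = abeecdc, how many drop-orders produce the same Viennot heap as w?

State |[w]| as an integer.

#0=a has no predecessor
#1=b has no predecessor
#2=e has no predecessor
#3=e depends on [2:e]
#4=c has no predecessor
#5=d depends on [0:a]
#6=c depends on [4:c]
sources: [0:a, 1:b, 2:e, 4:c]
N(rest) = Σ N(rest − s) over sources s of rest; N(one piece) = 1:
  size 1 → [1]=1  [3]=1  [5]=1  [6]=1
  size 2 → [0,5]=1  [1,3]=2  [1,5]=2  [1,6]=2  [2,3]=1  [3,5]=2  [3,6]=2  [4,6]=1  [5,6]=2
  size 3 → [0,1,5]=3  [0,3,5]=3  [0,5,6]=3  [1,2,3]=3  [1,3,5]=6  [1,3,6]=6  [1,4,6]=3  [1,5,6]=6  [2,3,5]=3  [2,3,6]=3  [3,4,6]=3  [3,5,6]=6  [4,5,6]=3
  size 4 → [0,1,3,5]=12  [0,1,5,6]=12  [0,2,3,5]=6  [0,3,5,6]=12  [0,4,5,6]=6  [1,2,3,5]=12  [1,2,3,6]=12  [1,3,4,6]=12  [1,3,5,6]=24  [1,4,5,6]=12  [2,3,4,6]=6  [2,3,5,6]=12  [3,4,5,6]=12
  size 5 → [0,1,2,3,5]=30  [0,1,3,5,6]=60  [0,1,4,5,6]=30  [0,2,3,5,6]=30  [0,3,4,5,6]=30  [1,2,3,4,6]=30  [1,2,3,5,6]=60  [1,3,4,5,6]=60  [2,3,4,5,6]=30
  first=0(a) contributes 180
  first=1(b) contributes 90
  first=2(e) contributes 180
  first=4(c) contributes 180
|[w]| = 630

630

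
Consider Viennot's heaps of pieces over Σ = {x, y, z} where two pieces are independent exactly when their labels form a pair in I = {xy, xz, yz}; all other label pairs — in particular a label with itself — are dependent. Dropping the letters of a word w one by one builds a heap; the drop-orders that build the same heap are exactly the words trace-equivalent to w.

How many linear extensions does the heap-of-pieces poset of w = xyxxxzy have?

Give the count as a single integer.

0(x) covers ∅
1(y) covers ∅
2(x) covers 0:x
3(x) covers 2:x
4(x) covers 3:x
5(z) covers ∅
6(y) covers 1:y
floor of heap: 0:x, 1:y, 5:z
completions by unplaced set U, small U first (add the entries for U minus each lowest piece of U):
  |U|=1: {4}:1  {5}:1  {6}:1
  |U|=2: {1,6}:1  {3,4}:1  {4,5}:2  {4,6}:2  {5,6}:2
  |U|=3: {1,4,6}:3  {1,5,6}:3  {2,3,4}:1  {3,4,5}:3  {3,4,6}:3  {4,5,6}:6
  |U|=4: {0,2,3,4}:1  {1,3,4,6}:6  {1,4,5,6}:12  {2,3,4,5}:4  {2,3,4,6}:4  {3,4,5,6}:12
  |U|=5: {0,2,3,4,5}:5  {0,2,3,4,6}:5  {1,2,3,4,6}:10  {1,3,4,5,6}:30  {2,3,4,5,6}:20
  start at 0(x): 60
  start at 1(y): 30
  start at 5(z): 15
sum over floor = 105

105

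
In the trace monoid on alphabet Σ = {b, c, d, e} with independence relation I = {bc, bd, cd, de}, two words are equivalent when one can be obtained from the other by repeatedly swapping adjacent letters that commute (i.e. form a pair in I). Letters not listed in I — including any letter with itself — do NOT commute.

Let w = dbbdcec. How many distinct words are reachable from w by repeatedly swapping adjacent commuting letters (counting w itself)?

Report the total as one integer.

63

drop 0:d onto floor
drop 1:b onto floor
drop 2:b onto {1:b}
drop 3:d onto {0:d}
drop 4:c onto floor
drop 5:e onto {2:b, 4:c}
drop 6:c onto {5:e}
ground layer = {0:d, 1:b, 4:c}
drop-orders for the pieces not yet dropped (sum over which currently-grounded one goes next):
  1 to go: {3} 1  {6} 1
  2 to go: {0,3} 1  {3,6} 2  {5,6} 1
  3 to go: {0,3,6} 3  {2,5,6} 1  {3,5,6} 3  {4,5,6} 1
  4 to go: {0,3,5,6} 6  {1,2,5,6} 1  {2,3,5,6} 4  {2,4,5,6} 2  {3,4,5,6} 4
  5 to go: {0,2,3,5,6} 10  {0,3,4,5,6} 10  {1,2,3,5,6} 5  {1,2,4,5,6} 3  {2,3,4,5,6} 10
  if 0:d drops first: 18 orders
  if 1:b drops first: 30 orders
  if 4:c drops first: 15 orders
heap linearizations: 63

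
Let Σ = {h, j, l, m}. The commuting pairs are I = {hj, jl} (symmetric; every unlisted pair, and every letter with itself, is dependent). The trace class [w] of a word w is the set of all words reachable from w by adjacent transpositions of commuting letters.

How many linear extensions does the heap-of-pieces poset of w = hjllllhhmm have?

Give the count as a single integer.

drop 0:h onto floor
drop 1:j onto floor
drop 2:l onto {0:h}
drop 3:l onto {2:l}
drop 4:l onto {3:l}
drop 5:l onto {4:l}
drop 6:h onto {5:l}
drop 7:h onto {6:h}
drop 8:m onto {1:j, 7:h}
drop 9:m onto {8:m}
ground layer = {0:h, 1:j}
drop-orders for the pieces not yet dropped (sum over which currently-grounded one goes next):
  1 to go: {9} 1
  2 to go: {8,9} 1
  3 to go: {1,8,9} 1  {7,8,9} 1
  4 to go: {1,7,8,9} 2  {6,7,8,9} 1
  5 to go: {1,6,7,8,9} 3  {5,6,7,8,9} 1
  6 to go: {1,5,6,7,8,9} 4  {4,5,6,7,8,9} 1
  7 to go: {1,4,5,6,7,8,9} 5  {3,4,5,6,7,8,9} 1
  8 to go: {1,3,4,5,6,7,8,9} 6  {2,3,4,5,6,7,8,9} 1
  if 0:h drops first: 7 orders
  if 1:j drops first: 1 orders
heap linearizations: 8

8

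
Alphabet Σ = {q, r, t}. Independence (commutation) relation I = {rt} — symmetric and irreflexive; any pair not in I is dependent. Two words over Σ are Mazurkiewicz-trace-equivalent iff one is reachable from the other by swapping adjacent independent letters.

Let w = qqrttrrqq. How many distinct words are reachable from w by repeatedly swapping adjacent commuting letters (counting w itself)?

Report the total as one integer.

0(q) covers ∅
1(q) covers 0:q
2(r) covers 1:q
3(t) covers 1:q
4(t) covers 3:t
5(r) covers 2:r
6(r) covers 5:r
7(q) covers 4:t, 6:r
8(q) covers 7:q
floor of heap: 0:q
completions by unplaced set U, small U first (add the entries for U minus each lowest piece of U):
  |U|=1: {8}:1
  |U|=2: {7,8}:1
  |U|=3: {4,7,8}:1  {6,7,8}:1
  |U|=4: {3,4,7,8}:1  {4,6,7,8}:2  {5,6,7,8}:1
  |U|=5: {2,5,6,7,8}:1  {3,4,6,7,8}:3  {4,5,6,7,8}:3
  |U|=6: {2,4,5,6,7,8}:4  {3,4,5,6,7,8}:6
  |U|=7: {2,3,4,5,6,7,8}:10
  start at 0(q): 10

10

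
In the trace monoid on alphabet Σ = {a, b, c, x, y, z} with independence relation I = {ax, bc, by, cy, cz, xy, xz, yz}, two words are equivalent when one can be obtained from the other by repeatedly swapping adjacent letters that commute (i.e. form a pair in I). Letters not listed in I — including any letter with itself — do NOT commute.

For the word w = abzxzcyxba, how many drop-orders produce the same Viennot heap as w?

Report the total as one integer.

piece 0:a — minimal
piece 1:b rests on {0:a}
piece 2:z rests on {1:b}
piece 3:x rests on {1:b}
piece 4:z rests on {2:z}
piece 5:c rests on {3:x}
piece 6:y rests on {0:a}
piece 7:x rests on {5:c}
piece 8:b rests on {4:z, 7:x}
piece 9:a rests on {6:y, 8:b}
minimal pieces: {0:a}
ways to finish when only these pieces remain (= sum over removing one remaining piece with nothing left below it):
  1 left: {9}→1
  2 left: {6,9}→1  {8,9}→1
  3 left: {4,8,9}→1  {6,8,9}→2  {7,8,9}→1
  4 left: {2,4,8,9}→1  {4,6,8,9}→3  {4,7,8,9}→2  {5,7,8,9}→1  {6,7,8,9}→3
  5 left: {2,4,6,8,9}→4  {2,4,7,8,9}→3  {3,5,7,8,9}→1  {4,5,7,8,9}→3  {4,6,7,8,9}→8  {5,6,7,8,9}→4
  6 left: {2,4,5,7,8,9}→6  {2,4,6,7,8,9}→15  {3,4,5,7,8,9}→4  {3,5,6,7,8,9}→5  {4,5,6,7,8,9}→15
  7 left: {2,3,4,5,7,8,9}→10  {2,4,5,6,7,8,9}→36  {3,4,5,6,7,8,9}→24
  8 left: {1,2,3,4,5,7,8,9}→10  {2,3,4,5,6,7,8,9}→70
  placing 0:a first → 80 extensions

80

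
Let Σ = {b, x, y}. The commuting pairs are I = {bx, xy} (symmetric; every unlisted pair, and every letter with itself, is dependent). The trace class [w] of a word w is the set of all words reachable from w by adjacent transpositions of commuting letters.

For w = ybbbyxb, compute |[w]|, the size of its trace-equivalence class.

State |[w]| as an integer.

7

drop 0:y onto floor
drop 1:b onto {0:y}
drop 2:b onto {1:b}
drop 3:b onto {2:b}
drop 4:y onto {3:b}
drop 5:x onto floor
drop 6:b onto {4:y}
ground layer = {0:y, 5:x}
drop-orders for the pieces not yet dropped (sum over which currently-grounded one goes next):
  1 to go: {5} 1  {6} 1
  2 to go: {4,6} 1  {5,6} 2
  3 to go: {3,4,6} 1  {4,5,6} 3
  4 to go: {2,3,4,6} 1  {3,4,5,6} 4
  5 to go: {1,2,3,4,6} 1  {2,3,4,5,6} 5
  if 0:y drops first: 6 orders
  if 5:x drops first: 1 orders
heap linearizations: 7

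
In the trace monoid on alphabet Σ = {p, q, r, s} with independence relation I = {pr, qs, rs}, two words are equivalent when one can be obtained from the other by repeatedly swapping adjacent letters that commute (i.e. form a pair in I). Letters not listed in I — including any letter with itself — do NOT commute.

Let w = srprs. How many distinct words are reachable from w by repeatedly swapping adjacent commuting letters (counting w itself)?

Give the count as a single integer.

#0=s has no predecessor
#1=r has no predecessor
#2=p depends on [0:s]
#3=r depends on [1:r]
#4=s depends on [2:p]
sources: [0:s, 1:r]
N(rest) = Σ N(rest − s) over sources s of rest; N(one piece) = 1:
  size 1 → [3]=1  [4]=1
  size 2 → [1,3]=1  [2,4]=1  [3,4]=2
  size 3 → [0,2,4]=1  [1,3,4]=3  [2,3,4]=3
  first=0(s) contributes 6
  first=1(r) contributes 4
|[w]| = 10

10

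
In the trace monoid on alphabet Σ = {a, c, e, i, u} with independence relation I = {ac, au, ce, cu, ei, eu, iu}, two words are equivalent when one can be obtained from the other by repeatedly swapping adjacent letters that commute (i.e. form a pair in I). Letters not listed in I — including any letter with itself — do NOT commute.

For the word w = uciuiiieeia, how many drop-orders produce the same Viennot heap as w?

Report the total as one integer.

piece 0:u — minimal
piece 1:c — minimal
piece 2:i rests on {1:c}
piece 3:u rests on {0:u}
piece 4:i rests on {2:i}
piece 5:i rests on {4:i}
piece 6:i rests on {5:i}
piece 7:e — minimal
piece 8:e rests on {7:e}
piece 9:i rests on {6:i}
piece 10:a rests on {8:e, 9:i}
minimal pieces: {0:u, 1:c, 7:e}
ways to finish when only these pieces remain (= sum over removing one remaining piece with nothing left below it):
  1 left: {3}→1  {10}→1
  2 left: {0,3}→1  {3,10}→2  {8,10}→1  {9,10}→1
  3 left: {0,3,10}→3  {3,8,10}→3  {3,9,10}→3  {6,9,10}→1  {7,8,10}→1  {8,9,10}→2
  4 left: {0,3,8,10}→6  {0,3,9,10}→6  {3,6,9,10}→4  {3,7,8,10}→4  {3,8,9,10}→8  {5,6,9,10}→1  {6,8,9,10}→3  {7,8,9,10}→3
  5 left: {0,3,6,9,10}→10  {0,3,7,8,10}→10  {0,3,8,9,10}→20  {3,5,6,9,10}→5  {3,6,8,9,10}→15  {3,7,8,9,10}→15  {4,5,6,9,10}→1  {5,6,8,9,10}→4  {6,7,8,9,10}→6
  6 left: {0,3,5,6,9,10}→15  {0,3,6,8,9,10}→45  {0,3,7,8,9,10}→45  {2,4,5,6,9,10}→1  {3,4,5,6,9,10}→6  {3,5,6,8,9,10}→24  {3,6,7,8,9,10}→36  {4,5,6,8,9,10}→5  {5,6,7,8,9,10}→10
  7 left: {0,3,4,5,6,9,10}→21  {0,3,5,6,8,9,10}→84  {0,3,6,7,8,9,10}→126  {1,2,4,5,6,9,10}→1  {2,3,4,5,6,9,10}→7  {2,4,5,6,8,9,10}→6  {3,4,5,6,8,9,10}→35  {3,5,6,7,8,9,10}→70  {4,5,6,7,8,9,10}→15
  8 left: {0,2,3,4,5,6,9,10}→28  {0,3,4,5,6,8,9,10}→140  {0,3,5,6,7,8,9,10}→280  {1,2,3,4,5,6,9,10}→8  {1,2,4,5,6,8,9,10}→7  {2,3,4,5,6,8,9,10}→48  {2,4,5,6,7,8,9,10}→21  {3,4,5,6,7,8,9,10}→120
  9 left: {0,1,2,3,4,5,6,9,10}→36  {0,2,3,4,5,6,8,9,10}→216  {0,3,4,5,6,7,8,9,10}→540  {1,2,3,4,5,6,8,9,10}→63  {1,2,4,5,6,7,8,9,10}→28  {2,3,4,5,6,7,8,9,10}→189
  placing 0:u first → 280 extensions
  placing 1:c first → 945 extensions
  placing 7:e first → 315 extensions
total linear extensions = 1540

1540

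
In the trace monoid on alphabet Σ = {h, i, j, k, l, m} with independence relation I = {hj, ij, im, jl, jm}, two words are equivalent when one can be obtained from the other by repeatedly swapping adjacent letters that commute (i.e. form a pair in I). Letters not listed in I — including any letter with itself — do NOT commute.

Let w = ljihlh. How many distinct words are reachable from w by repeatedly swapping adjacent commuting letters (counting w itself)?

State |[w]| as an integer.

#0=l has no predecessor
#1=j has no predecessor
#2=i depends on [0:l]
#3=h depends on [2:i]
#4=l depends on [3:h]
#5=h depends on [4:l]
sources: [0:l, 1:j]
N(rest) = Σ N(rest − s) over sources s of rest; N(one piece) = 1:
  size 1 → [1]=1  [5]=1
  size 2 → [1,5]=2  [4,5]=1
  size 3 → [1,4,5]=3  [3,4,5]=1
  size 4 → [1,3,4,5]=4  [2,3,4,5]=1
  first=0(l) contributes 5
  first=1(j) contributes 1
|[w]| = 6

6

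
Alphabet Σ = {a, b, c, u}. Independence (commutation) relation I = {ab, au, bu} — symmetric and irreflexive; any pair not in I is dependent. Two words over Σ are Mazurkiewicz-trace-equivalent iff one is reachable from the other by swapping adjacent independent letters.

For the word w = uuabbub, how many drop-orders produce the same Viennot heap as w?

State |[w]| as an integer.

140

drop 0:u onto floor
drop 1:u onto {0:u}
drop 2:a onto floor
drop 3:b onto floor
drop 4:b onto {3:b}
drop 5:u onto {1:u}
drop 6:b onto {4:b}
ground layer = {0:u, 2:a, 3:b}
drop-orders for the pieces not yet dropped (sum over which currently-grounded one goes next):
  1 to go: {2} 1  {5} 1  {6} 1
  2 to go: {1,5} 1  {2,5} 2  {2,6} 2  {4,6} 1  {5,6} 2
  3 to go: {0,1,5} 1  {1,2,5} 3  {1,5,6} 3  {2,4,6} 3  {2,5,6} 6  {3,4,6} 1  {4,5,6} 3
  4 to go: {0,1,2,5} 4  {0,1,5,6} 4  {1,2,5,6} 12  {1,4,5,6} 6  {2,3,4,6} 4  {2,4,5,6} 12  {3,4,5,6} 4
  5 to go: {0,1,2,5,6} 20  {0,1,4,5,6} 10  {1,2,4,5,6} 30  {1,3,4,5,6} 10  {2,3,4,5,6} 20
  if 0:u drops first: 60 orders
  if 2:a drops first: 20 orders
  if 3:b drops first: 60 orders
heap linearizations: 140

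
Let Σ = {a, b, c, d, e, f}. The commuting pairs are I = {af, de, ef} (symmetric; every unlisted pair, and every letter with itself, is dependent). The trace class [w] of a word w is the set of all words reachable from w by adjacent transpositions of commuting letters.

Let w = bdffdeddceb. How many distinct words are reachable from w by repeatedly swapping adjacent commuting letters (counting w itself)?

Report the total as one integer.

7

0(b) covers ∅
1(d) covers 0:b
2(f) covers 1:d
3(f) covers 2:f
4(d) covers 3:f
5(e) covers 0:b
6(d) covers 4:d
7(d) covers 6:d
8(c) covers 5:e, 7:d
9(e) covers 8:c
10(b) covers 9:e
floor of heap: 0:b
completions by unplaced set U, small U first (add the entries for U minus each lowest piece of U):
  |U|=1: {10}:1
  |U|=2: {9,10}:1
  |U|=3: {8,9,10}:1
  |U|=4: {5,8,9,10}:1  {7,8,9,10}:1
  |U|=5: {5,7,8,9,10}:2  {6,7,8,9,10}:1
  |U|=6: {4,6,7,8,9,10}:1  {5,6,7,8,9,10}:3
  |U|=7: {3,4,6,7,8,9,10}:1  {4,5,6,7,8,9,10}:4
  |U|=8: {2,3,4,6,7,8,9,10}:1  {3,4,5,6,7,8,9,10}:5
  |U|=9: {1,2,3,4,6,7,8,9,10}:1  {2,3,4,5,6,7,8,9,10}:6
  start at 0(b): 7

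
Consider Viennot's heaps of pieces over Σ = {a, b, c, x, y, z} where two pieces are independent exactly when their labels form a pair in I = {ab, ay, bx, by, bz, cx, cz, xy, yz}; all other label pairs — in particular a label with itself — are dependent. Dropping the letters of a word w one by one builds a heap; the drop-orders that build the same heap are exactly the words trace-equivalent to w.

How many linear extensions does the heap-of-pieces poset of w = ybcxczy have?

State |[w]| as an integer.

42

drop 0:y onto floor
drop 1:b onto floor
drop 2:c onto {0:y, 1:b}
drop 3:x onto floor
drop 4:c onto {2:c}
drop 5:z onto {3:x}
drop 6:y onto {4:c}
ground layer = {0:y, 1:b, 3:x}
drop-orders for the pieces not yet dropped (sum over which currently-grounded one goes next):
  1 to go: {5} 1  {6} 1
  2 to go: {3,5} 1  {4,6} 1  {5,6} 2
  3 to go: {2,4,6} 1  {3,5,6} 3  {4,5,6} 3
  4 to go: {0,2,4,6} 1  {1,2,4,6} 1  {2,4,5,6} 4  {3,4,5,6} 6
  5 to go: {0,1,2,4,6} 2  {0,2,4,5,6} 5  {1,2,4,5,6} 5  {2,3,4,5,6} 10
  if 0:y drops first: 15 orders
  if 1:b drops first: 15 orders
  if 3:x drops first: 12 orders
heap linearizations: 42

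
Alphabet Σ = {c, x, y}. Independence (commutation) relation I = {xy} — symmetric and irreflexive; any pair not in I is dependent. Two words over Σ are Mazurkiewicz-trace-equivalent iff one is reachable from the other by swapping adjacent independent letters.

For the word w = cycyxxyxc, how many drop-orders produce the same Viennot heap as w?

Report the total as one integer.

10

drop 0:c onto floor
drop 1:y onto {0:c}
drop 2:c onto {1:y}
drop 3:y onto {2:c}
drop 4:x onto {2:c}
drop 5:x onto {4:x}
drop 6:y onto {3:y}
drop 7:x onto {5:x}
drop 8:c onto {6:y, 7:x}
ground layer = {0:c}
drop-orders for the pieces not yet dropped (sum over which currently-grounded one goes next):
  1 to go: {8} 1
  2 to go: {6,8} 1  {7,8} 1
  3 to go: {3,6,8} 1  {5,7,8} 1  {6,7,8} 2
  4 to go: {3,6,7,8} 3  {4,5,7,8} 1  {5,6,7,8} 3
  5 to go: {3,5,6,7,8} 6  {4,5,6,7,8} 4
  6 to go: {3,4,5,6,7,8} 10
  7 to go: {2,3,4,5,6,7,8} 10
  if 0:c drops first: 10 orders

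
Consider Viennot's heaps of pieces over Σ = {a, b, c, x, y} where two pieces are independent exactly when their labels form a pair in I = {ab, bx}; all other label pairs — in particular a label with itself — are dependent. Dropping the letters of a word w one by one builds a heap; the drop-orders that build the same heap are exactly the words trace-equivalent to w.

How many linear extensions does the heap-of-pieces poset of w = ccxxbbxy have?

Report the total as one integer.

piece 0:c — minimal
piece 1:c rests on {0:c}
piece 2:x rests on {1:c}
piece 3:x rests on {2:x}
piece 4:b rests on {1:c}
piece 5:b rests on {4:b}
piece 6:x rests on {3:x}
piece 7:y rests on {5:b, 6:x}
minimal pieces: {0:c}
ways to finish when only these pieces remain (= sum over removing one remaining piece with nothing left below it):
  1 left: {7}→1
  2 left: {5,7}→1  {6,7}→1
  3 left: {3,6,7}→1  {4,5,7}→1  {5,6,7}→2
  4 left: {2,3,6,7}→1  {3,5,6,7}→3  {4,5,6,7}→3
  5 left: {2,3,5,6,7}→4  {3,4,5,6,7}→6
  6 left: {2,3,4,5,6,7}→10
  placing 0:c first → 10 extensions

10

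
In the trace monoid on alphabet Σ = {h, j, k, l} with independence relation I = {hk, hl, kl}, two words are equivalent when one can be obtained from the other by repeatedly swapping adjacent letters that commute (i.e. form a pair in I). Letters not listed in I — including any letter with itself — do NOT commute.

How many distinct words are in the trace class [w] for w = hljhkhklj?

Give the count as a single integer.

60

piece 0:h — minimal
piece 1:l — minimal
piece 2:j rests on {0:h, 1:l}
piece 3:h rests on {2:j}
piece 4:k rests on {2:j}
piece 5:h rests on {3:h}
piece 6:k rests on {4:k}
piece 7:l rests on {2:j}
piece 8:j rests on {5:h, 6:k, 7:l}
minimal pieces: {0:h, 1:l}
ways to finish when only these pieces remain (= sum over removing one remaining piece with nothing left below it):
  1 left: {8}→1
  2 left: {5,8}→1  {6,8}→1  {7,8}→1
  3 left: {3,5,8}→1  {4,6,8}→1  {5,6,8}→2  {5,7,8}→2  {6,7,8}→2
  4 left: {3,5,6,8}→3  {3,5,7,8}→3  {4,5,6,8}→3  {4,6,7,8}→3  {5,6,7,8}→6
  5 left: {3,4,5,6,8}→6  {3,5,6,7,8}→12  {4,5,6,7,8}→12
  6 left: {3,4,5,6,7,8}→30
  7 left: {2,3,4,5,6,7,8}→30
  placing 0:h first → 30 extensions
  placing 1:l first → 30 extensions
total linear extensions = 60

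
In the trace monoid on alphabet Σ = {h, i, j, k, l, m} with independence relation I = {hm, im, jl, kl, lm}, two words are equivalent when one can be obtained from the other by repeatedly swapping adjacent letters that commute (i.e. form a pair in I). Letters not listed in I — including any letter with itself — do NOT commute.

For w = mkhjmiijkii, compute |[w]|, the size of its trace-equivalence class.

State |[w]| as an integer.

0(m) covers ∅
1(k) covers 0:m
2(h) covers 1:k
3(j) covers 2:h
4(m) covers 3:j
5(i) covers 3:j
6(i) covers 5:i
7(j) covers 4:m, 6:i
8(k) covers 7:j
9(i) covers 8:k
10(i) covers 9:i
floor of heap: 0:m
completions by unplaced set U, small U first (add the entries for U minus each lowest piece of U):
  |U|=1: {10}:1
  |U|=2: {9,10}:1
  |U|=3: {8,9,10}:1
  |U|=4: {7,8,9,10}:1
  |U|=5: {4,7,8,9,10}:1  {6,7,8,9,10}:1
  |U|=6: {4,6,7,8,9,10}:2  {5,6,7,8,9,10}:1
  |U|=7: {4,5,6,7,8,9,10}:3
  |U|=8: {3,4,5,6,7,8,9,10}:3
  |U|=9: {2,3,4,5,6,7,8,9,10}:3
  start at 0(m): 3

3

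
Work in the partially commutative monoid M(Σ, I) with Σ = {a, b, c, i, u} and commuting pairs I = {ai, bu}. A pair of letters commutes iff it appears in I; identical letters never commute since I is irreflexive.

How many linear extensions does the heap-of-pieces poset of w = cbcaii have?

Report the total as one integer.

drop 0:c onto floor
drop 1:b onto {0:c}
drop 2:c onto {1:b}
drop 3:a onto {2:c}
drop 4:i onto {2:c}
drop 5:i onto {4:i}
ground layer = {0:c}
drop-orders for the pieces not yet dropped (sum over which currently-grounded one goes next):
  1 to go: {3} 1  {5} 1
  2 to go: {3,5} 2  {4,5} 1
  3 to go: {3,4,5} 3
  4 to go: {2,3,4,5} 3
  if 0:c drops first: 3 orders

3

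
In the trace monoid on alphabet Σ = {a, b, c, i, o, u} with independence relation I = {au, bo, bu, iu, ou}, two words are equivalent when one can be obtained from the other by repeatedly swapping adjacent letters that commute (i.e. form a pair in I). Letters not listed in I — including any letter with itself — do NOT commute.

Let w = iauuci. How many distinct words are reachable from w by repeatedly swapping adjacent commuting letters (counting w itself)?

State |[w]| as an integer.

#0=i has no predecessor
#1=a depends on [0:i]
#2=u has no predecessor
#3=u depends on [2:u]
#4=c depends on [1:a, 3:u]
#5=i depends on [4:c]
sources: [0:i, 2:u]
N(rest) = Σ N(rest − s) over sources s of rest; N(one piece) = 1:
  size 1 → [5]=1
  size 2 → [4,5]=1
  size 3 → [1,4,5]=1  [3,4,5]=1
  size 4 → [0,1,4,5]=1  [1,3,4,5]=2  [2,3,4,5]=1
  first=0(i) contributes 3
  first=2(u) contributes 3
|[w]| = 6

6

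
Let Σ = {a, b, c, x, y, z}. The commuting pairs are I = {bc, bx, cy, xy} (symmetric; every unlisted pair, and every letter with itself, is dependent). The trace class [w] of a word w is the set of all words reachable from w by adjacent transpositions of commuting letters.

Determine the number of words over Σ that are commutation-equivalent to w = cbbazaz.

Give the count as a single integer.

piece 0:c — minimal
piece 1:b — minimal
piece 2:b rests on {1:b}
piece 3:a rests on {0:c, 2:b}
piece 4:z rests on {3:a}
piece 5:a rests on {4:z}
piece 6:z rests on {5:a}
minimal pieces: {0:c, 1:b}
ways to finish when only these pieces remain (= sum over removing one remaining piece with nothing left below it):
  1 left: {6}→1
  2 left: {5,6}→1
  3 left: {4,5,6}→1
  4 left: {3,4,5,6}→1
  5 left: {0,3,4,5,6}→1  {2,3,4,5,6}→1
  placing 0:c first → 1 extensions
  placing 1:b first → 2 extensions
total linear extensions = 3

3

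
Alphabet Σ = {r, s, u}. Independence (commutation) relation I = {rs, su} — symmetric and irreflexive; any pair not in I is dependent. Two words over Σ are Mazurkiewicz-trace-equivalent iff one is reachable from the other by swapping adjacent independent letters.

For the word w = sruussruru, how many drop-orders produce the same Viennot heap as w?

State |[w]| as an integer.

120

piece 0:s — minimal
piece 1:r — minimal
piece 2:u rests on {1:r}
piece 3:u rests on {2:u}
piece 4:s rests on {0:s}
piece 5:s rests on {4:s}
piece 6:r rests on {3:u}
piece 7:u rests on {6:r}
piece 8:r rests on {7:u}
piece 9:u rests on {8:r}
minimal pieces: {0:s, 1:r}
ways to finish when only these pieces remain (= sum over removing one remaining piece with nothing left below it):
  1 left: {5}→1  {9}→1
  2 left: {4,5}→1  {5,9}→2  {8,9}→1
  3 left: {0,4,5}→1  {4,5,9}→3  {5,8,9}→3  {7,8,9}→1
  4 left: {0,4,5,9}→4  {4,5,8,9}→6  {5,7,8,9}→4  {6,7,8,9}→1
  5 left: {0,4,5,8,9}→10  {3,6,7,8,9}→1  {4,5,7,8,9}→10  {5,6,7,8,9}→5
  6 left: {0,4,5,7,8,9}→20  {2,3,6,7,8,9}→1  {3,5,6,7,8,9}→6  {4,5,6,7,8,9}→15
  7 left: {0,4,5,6,7,8,9}→35  {1,2,3,6,7,8,9}→1  {2,3,5,6,7,8,9}→7  {3,4,5,6,7,8,9}→21
  8 left: {0,3,4,5,6,7,8,9}→56  {1,2,3,5,6,7,8,9}→8  {2,3,4,5,6,7,8,9}→28
  placing 0:s first → 36 extensions
  placing 1:r first → 84 extensions
total linear extensions = 120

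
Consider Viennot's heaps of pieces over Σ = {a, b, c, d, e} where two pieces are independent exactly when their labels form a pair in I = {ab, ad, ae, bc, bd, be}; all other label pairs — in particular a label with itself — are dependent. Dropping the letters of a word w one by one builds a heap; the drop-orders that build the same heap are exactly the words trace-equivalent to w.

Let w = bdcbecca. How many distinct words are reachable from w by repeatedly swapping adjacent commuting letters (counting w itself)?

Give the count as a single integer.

0(b) covers ∅
1(d) covers ∅
2(c) covers 1:d
3(b) covers 0:b
4(e) covers 2:c
5(c) covers 4:e
6(c) covers 5:c
7(a) covers 6:c
floor of heap: 0:b, 1:d
completions by unplaced set U, small U first (add the entries for U minus each lowest piece of U):
  |U|=1: {3}:1  {7}:1
  |U|=2: {0,3}:1  {3,7}:2  {6,7}:1
  |U|=3: {0,3,7}:3  {3,6,7}:3  {5,6,7}:1
  |U|=4: {0,3,6,7}:6  {3,5,6,7}:4  {4,5,6,7}:1
  |U|=5: {0,3,5,6,7}:10  {2,4,5,6,7}:1  {3,4,5,6,7}:5
  |U|=6: {0,3,4,5,6,7}:15  {1,2,4,5,6,7}:1  {2,3,4,5,6,7}:6
  start at 0(b): 7
  start at 1(d): 21
sum over floor = 28

28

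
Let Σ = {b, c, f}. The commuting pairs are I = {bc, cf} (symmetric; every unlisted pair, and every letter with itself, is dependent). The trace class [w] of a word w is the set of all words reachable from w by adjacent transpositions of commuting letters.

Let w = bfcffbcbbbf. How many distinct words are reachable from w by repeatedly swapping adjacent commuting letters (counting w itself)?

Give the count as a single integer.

55

0(b) covers ∅
1(f) covers 0:b
2(c) covers ∅
3(f) covers 1:f
4(f) covers 3:f
5(b) covers 4:f
6(c) covers 2:c
7(b) covers 5:b
8(b) covers 7:b
9(b) covers 8:b
10(f) covers 9:b
floor of heap: 0:b, 2:c
completions by unplaced set U, small U first (add the entries for U minus each lowest piece of U):
  |U|=1: {6}:1  {10}:1
  |U|=2: {2,6}:1  {6,10}:2  {9,10}:1
  |U|=3: {2,6,10}:3  {6,9,10}:3  {8,9,10}:1
  |U|=4: {2,6,9,10}:6  {6,8,9,10}:4  {7,8,9,10}:1
  |U|=5: {2,6,8,9,10}:10  {5,7,8,9,10}:1  {6,7,8,9,10}:5
  |U|=6: {2,6,7,8,9,10}:15  {4,5,7,8,9,10}:1  {5,6,7,8,9,10}:6
  |U|=7: {2,5,6,7,8,9,10}:21  {3,4,5,7,8,9,10}:1  {4,5,6,7,8,9,10}:7
  |U|=8: {1,3,4,5,7,8,9,10}:1  {2,4,5,6,7,8,9,10}:28  {3,4,5,6,7,8,9,10}:8
  |U|=9: {0,1,3,4,5,7,8,9,10}:1  {1,3,4,5,6,7,8,9,10}:9  {2,3,4,5,6,7,8,9,10}:36
  start at 0(b): 45
  start at 2(c): 10
sum over floor = 55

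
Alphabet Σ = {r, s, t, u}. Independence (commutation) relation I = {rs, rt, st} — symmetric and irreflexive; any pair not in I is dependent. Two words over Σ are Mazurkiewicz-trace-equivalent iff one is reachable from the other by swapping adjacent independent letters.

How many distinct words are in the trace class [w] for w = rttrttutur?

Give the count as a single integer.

0(r) covers ∅
1(t) covers ∅
2(t) covers 1:t
3(r) covers 0:r
4(t) covers 2:t
5(t) covers 4:t
6(u) covers 3:r, 5:t
7(t) covers 6:u
8(u) covers 7:t
9(r) covers 8:u
floor of heap: 0:r, 1:t
completions by unplaced set U, small U first (add the entries for U minus each lowest piece of U):
  |U|=1: {9}:1
  |U|=2: {8,9}:1
  |U|=3: {7,8,9}:1
  |U|=4: {6,7,8,9}:1
  |U|=5: {3,6,7,8,9}:1  {5,6,7,8,9}:1
  |U|=6: {0,3,6,7,8,9}:1  {3,5,6,7,8,9}:2  {4,5,6,7,8,9}:1
  |U|=7: {0,3,5,6,7,8,9}:3  {2,4,5,6,7,8,9}:1  {3,4,5,6,7,8,9}:3
  |U|=8: {0,3,4,5,6,7,8,9}:6  {1,2,4,5,6,7,8,9}:1  {2,3,4,5,6,7,8,9}:4
  start at 0(r): 5
  start at 1(t): 10
sum over floor = 15

15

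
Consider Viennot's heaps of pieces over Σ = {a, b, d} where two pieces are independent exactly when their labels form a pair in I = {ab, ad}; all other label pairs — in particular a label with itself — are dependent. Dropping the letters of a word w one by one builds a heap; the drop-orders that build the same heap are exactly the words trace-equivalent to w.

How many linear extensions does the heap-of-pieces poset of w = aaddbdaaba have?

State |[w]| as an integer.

252

0(a) covers ∅
1(a) covers 0:a
2(d) covers ∅
3(d) covers 2:d
4(b) covers 3:d
5(d) covers 4:b
6(a) covers 1:a
7(a) covers 6:a
8(b) covers 5:d
9(a) covers 7:a
floor of heap: 0:a, 2:d
completions by unplaced set U, small U first (add the entries for U minus each lowest piece of U):
  |U|=1: {8}:1  {9}:1
  |U|=2: {5,8}:1  {7,9}:1  {8,9}:2
  |U|=3: {4,5,8}:1  {5,8,9}:3  {6,7,9}:1  {7,8,9}:3
  |U|=4: {1,6,7,9}:1  {3,4,5,8}:1  {4,5,8,9}:4  {5,7,8,9}:6  {6,7,8,9}:4
  |U|=5: {0,1,6,7,9}:1  {1,6,7,8,9}:5  {2,3,4,5,8}:1  {3,4,5,8,9}:5  {4,5,7,8,9}:10  {5,6,7,8,9}:10
  |U|=6: {0,1,6,7,8,9}:6  {1,5,6,7,8,9}:15  {2,3,4,5,8,9}:6  {3,4,5,7,8,9}:15  {4,5,6,7,8,9}:20
  |U|=7: {0,1,5,6,7,8,9}:21  {1,4,5,6,7,8,9}:35  {2,3,4,5,7,8,9}:21  {3,4,5,6,7,8,9}:35
  |U|=8: {0,1,4,5,6,7,8,9}:56  {1,3,4,5,6,7,8,9}:70  {2,3,4,5,6,7,8,9}:56
  start at 0(a): 126
  start at 2(d): 126
sum over floor = 252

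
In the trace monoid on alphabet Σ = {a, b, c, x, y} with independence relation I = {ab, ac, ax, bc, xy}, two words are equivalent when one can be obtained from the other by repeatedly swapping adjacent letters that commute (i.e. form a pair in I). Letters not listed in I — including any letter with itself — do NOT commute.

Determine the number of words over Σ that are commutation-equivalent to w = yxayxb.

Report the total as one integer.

10

0(y) covers ∅
1(x) covers ∅
2(a) covers 0:y
3(y) covers 2:a
4(x) covers 1:x
5(b) covers 3:y, 4:x
floor of heap: 0:y, 1:x
completions by unplaced set U, small U first (add the entries for U minus each lowest piece of U):
  |U|=1: {5}:1
  |U|=2: {3,5}:1  {4,5}:1
  |U|=3: {1,4,5}:1  {2,3,5}:1  {3,4,5}:2
  |U|=4: {0,2,3,5}:1  {1,3,4,5}:3  {2,3,4,5}:3
  start at 0(y): 6
  start at 1(x): 4
sum over floor = 10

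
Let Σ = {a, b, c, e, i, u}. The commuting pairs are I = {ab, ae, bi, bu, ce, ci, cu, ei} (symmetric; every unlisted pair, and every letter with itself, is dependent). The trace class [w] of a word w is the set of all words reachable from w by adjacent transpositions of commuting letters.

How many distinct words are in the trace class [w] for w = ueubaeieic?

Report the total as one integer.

#0=u has no predecessor
#1=e depends on [0:u]
#2=u depends on [1:e]
#3=b depends on [1:e]
#4=a depends on [2:u]
#5=e depends on [2:u, 3:b]
#6=i depends on [4:a]
#7=e depends on [5:e]
#8=i depends on [6:i]
#9=c depends on [3:b, 4:a]
sources: [0:u]
N(rest) = Σ N(rest − s) over sources s of rest; N(one piece) = 1:
  size 1 → [7]=1  [8]=1  [9]=1
  size 2 → [5,7]=1  [6,8]=1  [7,8]=2  [7,9]=2  [8,9]=2
  size 3 → [5,7,8]=3  [5,7,9]=3  [6,7,8]=3  [6,8,9]=3  [7,8,9]=6
  size 4 → [3,5,7,9]=3  [4,6,8,9]=3  [5,6,7,8]=6  [5,7,8,9]=12  [6,7,8,9]=12
  size 5 → [3,5,7,8,9]=15  [4,6,7,8,9]=15  [5,6,7,8,9]=30
  size 6 → [3,5,6,7,8,9]=45  [4,5,6,7,8,9]=45
  size 7 → [2,4,5,6,7,8,9]=45  [3,4,5,6,7,8,9]=90
  size 8 → [2,3,4,5,6,7,8,9]=135
  first=0(u) contributes 135

135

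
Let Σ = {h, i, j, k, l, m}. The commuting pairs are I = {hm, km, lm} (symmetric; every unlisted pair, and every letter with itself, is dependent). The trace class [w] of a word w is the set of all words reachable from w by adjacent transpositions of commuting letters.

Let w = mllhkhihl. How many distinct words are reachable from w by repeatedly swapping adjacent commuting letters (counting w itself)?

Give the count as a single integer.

6

0(m) covers ∅
1(l) covers ∅
2(l) covers 1:l
3(h) covers 2:l
4(k) covers 3:h
5(h) covers 4:k
6(i) covers 0:m, 5:h
7(h) covers 6:i
8(l) covers 7:h
floor of heap: 0:m, 1:l
completions by unplaced set U, small U first (add the entries for U minus each lowest piece of U):
  |U|=1: {8}:1
  |U|=2: {7,8}:1
  |U|=3: {6,7,8}:1
  |U|=4: {0,6,7,8}:1  {5,6,7,8}:1
  |U|=5: {0,5,6,7,8}:2  {4,5,6,7,8}:1
  |U|=6: {0,4,5,6,7,8}:3  {3,4,5,6,7,8}:1
  |U|=7: {0,3,4,5,6,7,8}:4  {2,3,4,5,6,7,8}:1
  start at 0(m): 1
  start at 1(l): 5
sum over floor = 6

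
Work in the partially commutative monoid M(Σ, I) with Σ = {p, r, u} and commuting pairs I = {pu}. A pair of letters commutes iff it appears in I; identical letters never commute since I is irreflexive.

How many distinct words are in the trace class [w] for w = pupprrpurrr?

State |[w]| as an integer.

piece 0:p — minimal
piece 1:u — minimal
piece 2:p rests on {0:p}
piece 3:p rests on {2:p}
piece 4:r rests on {1:u, 3:p}
piece 5:r rests on {4:r}
piece 6:p rests on {5:r}
piece 7:u rests on {5:r}
piece 8:r rests on {6:p, 7:u}
piece 9:r rests on {8:r}
piece 10:r rests on {9:r}
minimal pieces: {0:p, 1:u}
ways to finish when only these pieces remain (= sum over removing one remaining piece with nothing left below it):
  1 left: {10}→1
  2 left: {9,10}→1
  3 left: {8,9,10}→1
  4 left: {6,8,9,10}→1  {7,8,9,10}→1
  5 left: {6,7,8,9,10}→2
  6 left: {5,6,7,8,9,10}→2
  7 left: {4,5,6,7,8,9,10}→2
  8 left: {1,4,5,6,7,8,9,10}→2  {3,4,5,6,7,8,9,10}→2
  9 left: {1,3,4,5,6,7,8,9,10}→4  {2,3,4,5,6,7,8,9,10}→2
  placing 0:p first → 6 extensions
  placing 1:u first → 2 extensions
total linear extensions = 8

8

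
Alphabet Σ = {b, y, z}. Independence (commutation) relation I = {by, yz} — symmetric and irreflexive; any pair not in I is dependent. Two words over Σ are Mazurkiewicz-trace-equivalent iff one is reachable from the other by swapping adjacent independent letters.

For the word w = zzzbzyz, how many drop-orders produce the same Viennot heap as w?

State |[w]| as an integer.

7

drop 0:z onto floor
drop 1:z onto {0:z}
drop 2:z onto {1:z}
drop 3:b onto {2:z}
drop 4:z onto {3:b}
drop 5:y onto floor
drop 6:z onto {4:z}
ground layer = {0:z, 5:y}
drop-orders for the pieces not yet dropped (sum over which currently-grounded one goes next):
  1 to go: {5} 1  {6} 1
  2 to go: {4,6} 1  {5,6} 2
  3 to go: {3,4,6} 1  {4,5,6} 3
  4 to go: {2,3,4,6} 1  {3,4,5,6} 4
  5 to go: {1,2,3,4,6} 1  {2,3,4,5,6} 5
  if 0:z drops first: 6 orders
  if 5:y drops first: 1 orders
heap linearizations: 7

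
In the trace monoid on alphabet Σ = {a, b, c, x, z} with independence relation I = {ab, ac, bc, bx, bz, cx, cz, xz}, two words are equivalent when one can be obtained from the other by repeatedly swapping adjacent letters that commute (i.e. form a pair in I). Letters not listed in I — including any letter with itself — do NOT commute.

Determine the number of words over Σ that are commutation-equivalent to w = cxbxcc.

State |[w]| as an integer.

60

#0=c has no predecessor
#1=x has no predecessor
#2=b has no predecessor
#3=x depends on [1:x]
#4=c depends on [0:c]
#5=c depends on [4:c]
sources: [0:c, 1:x, 2:b]
N(rest) = Σ N(rest − s) over sources s of rest; N(one piece) = 1:
  size 1 → [2]=1  [3]=1  [5]=1
  size 2 → [1,3]=1  [2,3]=2  [2,5]=2  [3,5]=2  [4,5]=1
  size 3 → [0,4,5]=1  [1,2,3]=3  [1,3,5]=3  [2,3,5]=6  [2,4,5]=3  [3,4,5]=3
  size 4 → [0,2,4,5]=4  [0,3,4,5]=4  [1,2,3,5]=12  [1,3,4,5]=6  [2,3,4,5]=12
  first=0(c) contributes 30
  first=1(x) contributes 20
  first=2(b) contributes 10
|[w]| = 60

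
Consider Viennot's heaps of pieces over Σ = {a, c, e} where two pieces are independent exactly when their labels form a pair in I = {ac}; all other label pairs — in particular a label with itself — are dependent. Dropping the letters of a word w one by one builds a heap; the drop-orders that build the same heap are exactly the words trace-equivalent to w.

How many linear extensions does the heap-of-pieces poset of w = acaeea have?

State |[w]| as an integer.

0(a) covers ∅
1(c) covers ∅
2(a) covers 0:a
3(e) covers 1:c, 2:a
4(e) covers 3:e
5(a) covers 4:e
floor of heap: 0:a, 1:c
completions by unplaced set U, small U first (add the entries for U minus each lowest piece of U):
  |U|=1: {5}:1
  |U|=2: {4,5}:1
  |U|=3: {3,4,5}:1
  |U|=4: {1,3,4,5}:1  {2,3,4,5}:1
  start at 0(a): 2
  start at 1(c): 1
sum over floor = 3

3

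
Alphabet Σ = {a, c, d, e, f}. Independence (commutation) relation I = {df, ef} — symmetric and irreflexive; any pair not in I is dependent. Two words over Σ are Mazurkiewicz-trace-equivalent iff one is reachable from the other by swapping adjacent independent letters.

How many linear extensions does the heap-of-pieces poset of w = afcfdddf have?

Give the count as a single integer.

#0=a has no predecessor
#1=f depends on [0:a]
#2=c depends on [1:f]
#3=f depends on [2:c]
#4=d depends on [2:c]
#5=d depends on [4:d]
#6=d depends on [5:d]
#7=f depends on [3:f]
sources: [0:a]
N(rest) = Σ N(rest − s) over sources s of rest; N(one piece) = 1:
  size 1 → [6]=1  [7]=1
  size 2 → [3,7]=1  [5,6]=1  [6,7]=2
  size 3 → [3,6,7]=3  [4,5,6]=1  [5,6,7]=3
  size 4 → [3,5,6,7]=6  [4,5,6,7]=4
  size 5 → [3,4,5,6,7]=10
  size 6 → [2,3,4,5,6,7]=10
  first=0(a) contributes 10

10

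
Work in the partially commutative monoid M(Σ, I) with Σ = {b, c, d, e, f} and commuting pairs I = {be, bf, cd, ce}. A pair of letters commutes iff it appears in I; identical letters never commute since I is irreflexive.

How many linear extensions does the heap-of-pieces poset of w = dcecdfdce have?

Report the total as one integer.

0(d) covers ∅
1(c) covers ∅
2(e) covers 0:d
3(c) covers 1:c
4(d) covers 2:e
5(f) covers 3:c, 4:d
6(d) covers 5:f
7(c) covers 5:f
8(e) covers 6:d
floor of heap: 0:d, 1:c
completions by unplaced set U, small U first (add the entries for U minus each lowest piece of U):
  |U|=1: {7}:1  {8}:1
  |U|=2: {6,8}:1  {7,8}:2
  |U|=3: {6,7,8}:3
  |U|=4: {5,6,7,8}:3
  |U|=5: {3,5,6,7,8}:3  {4,5,6,7,8}:3
  |U|=6: {1,3,5,6,7,8}:3  {2,4,5,6,7,8}:3  {3,4,5,6,7,8}:6
  |U|=7: {0,2,4,5,6,7,8}:3  {1,3,4,5,6,7,8}:9  {2,3,4,5,6,7,8}:9
  start at 0(d): 18
  start at 1(c): 12
sum over floor = 30

30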